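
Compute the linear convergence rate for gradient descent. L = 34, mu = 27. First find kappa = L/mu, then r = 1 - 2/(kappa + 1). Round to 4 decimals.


Step 1: Compute the condition number.
kappa = L/mu = 34/27 = 1.2593
Step 2: Compute the convergence rate.
r = 1 - 2/(kappa + 1) = 1 - 2*mu/(L + mu) = (L - mu)/(L + mu) = 7/61 = 0.1148


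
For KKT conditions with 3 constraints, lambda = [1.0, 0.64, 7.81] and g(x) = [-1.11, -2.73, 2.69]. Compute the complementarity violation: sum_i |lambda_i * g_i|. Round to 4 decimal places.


KKT complementary slackness check:
lambda_1 * g_1 = 1.0 * -1.11 = -1.11
lambda_2 * g_2 = 0.64 * -2.73 = -1.7472
lambda_3 * g_3 = 7.81 * 2.69 = 21.0089
Total violation = 1.11 + 1.7472 + 21.0089 = 23.8661


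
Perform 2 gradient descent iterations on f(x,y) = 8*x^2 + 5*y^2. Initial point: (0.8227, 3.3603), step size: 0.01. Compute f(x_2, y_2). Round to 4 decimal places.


Gradient descent on f(x,y) = 8*x^2 + 5*y^2.
Starting point: (0.8227, 3.3603), alpha = 0.01
Step 1: grad_x = 2*8*0.8227 = 13.1632, grad_y = 2*5*3.3603 = 33.603
  x_1 = 0.8227 - 0.01*13.1632 = 0.6911
  y_1 = 3.3603 - 0.01*33.603 = 3.0243
Step 2: grad_x = 2*8*0.6911 = 11.0571, grad_y = 2*5*3.0243 = 30.2427
  x_2 = 0.6911 - 0.01*11.0571 = 0.5805
  y_2 = 3.0243 - 0.01*30.2427 = 2.7218
f(0.5805, 2.7218) = 8*0.5805^2 + 5*2.7218^2 = 39.738


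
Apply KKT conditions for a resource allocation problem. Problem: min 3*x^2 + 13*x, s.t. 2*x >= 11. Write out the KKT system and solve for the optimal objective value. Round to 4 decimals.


Step 1: Try lambda = 0 (constraint inactive).
x_unc = -13/(2*3) = -2.1667
Check: 2*-2.1667 = -4.3334 < 11 -- violated!
Step 2: Constraint must be active: 2*x = 11
x* = 11/2 = 5.5
lambda = (2*3*5.5 + 13)/2 = 23.0
Step 3: Compute optimal value.
f(x*) = 3*5.5^2 + 13*5.5 = 162.25


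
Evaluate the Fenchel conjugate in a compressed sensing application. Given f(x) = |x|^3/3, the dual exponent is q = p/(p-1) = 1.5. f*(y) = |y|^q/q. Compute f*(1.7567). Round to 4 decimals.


The conjugate exponent q satisfies 1/p + 1/q = 1.
p = 3, so q = 3/(3 - 1) = 1.5
|y|^q = 1.7567^1.5 = 2.3283
f*(1.7567) = 2.3283 / 1.5 = 1.5522


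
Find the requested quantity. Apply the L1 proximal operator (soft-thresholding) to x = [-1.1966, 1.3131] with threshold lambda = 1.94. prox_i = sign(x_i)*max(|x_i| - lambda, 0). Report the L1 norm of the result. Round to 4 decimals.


Soft-thresholding with lambda = 1.94:
prox(-1.1966) = sign(-1.1966)*max(|-1.1966| - 1.94, 0) = 0.0
prox(1.3131) = sign(1.3131)*max(|1.3131| - 1.94, 0) = 0.0
prox(x) = [0.0, 0.0]
||prox(x)||_1 = 0.0 + 0.0 = 0.0


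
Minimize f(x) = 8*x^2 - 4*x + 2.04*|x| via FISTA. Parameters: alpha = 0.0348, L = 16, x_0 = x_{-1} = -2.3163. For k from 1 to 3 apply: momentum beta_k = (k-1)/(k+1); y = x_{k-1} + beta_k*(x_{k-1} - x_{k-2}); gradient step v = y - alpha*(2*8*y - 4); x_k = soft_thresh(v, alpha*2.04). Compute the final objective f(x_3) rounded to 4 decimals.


FISTA on f(x) = 8*x^2 - 4*x + 2.04*|x|
L = 16, alpha = 0.0348
Iteration 1: beta = 0.0, y = -2.3163 + 0.0*(-2.3163 + 2.3163) = -2.3163
  grad(y) = -41.0608, v = y - alpha*grad = -0.8874
  prox(v) = soft_thresh(-0.8874, 0.071) = -0.8164
Iteration 2: beta = 0.3333, y = -0.8164 + 0.3333*(-0.8164 + 2.3163) = -0.3164
  grad(y) = -9.0628, v = y - alpha*grad = -0.001
  prox(v) = soft_thresh(-0.001, 0.071) = 0.0
Iteration 3: beta = 0.5, y = 0.0 + 0.5*(0.0 + 0.8164) = 0.4082
  grad(y) = 2.5311, v = y - alpha*grad = 0.3201
  prox(v) = soft_thresh(0.3201, 0.071) = 0.2491
f(x_3) = 8*0.2491^2 - 4*0.2491 + 2.04*|0.2491| = 0.0082


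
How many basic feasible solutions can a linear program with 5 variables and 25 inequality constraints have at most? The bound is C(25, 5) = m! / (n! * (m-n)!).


Each vertex corresponds to some choice of n active constraints out of m, so the number of vertices is at most C(m, n) = m! / (n!(m-n)!).
m = 25, n = 5
Numerator: 25 * 24 * 23 * 22 * 21
Denominator: 5! = 120
C(25, 5) = 53130


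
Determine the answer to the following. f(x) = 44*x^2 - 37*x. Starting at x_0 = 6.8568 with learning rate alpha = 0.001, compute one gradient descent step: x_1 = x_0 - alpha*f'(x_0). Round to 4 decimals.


We compute the gradient at x_0 and apply the update.
f'(x) = 88*x - 37
f'(6.8568) = 88*6.8568 - 37 = 566.3984
x_1 = 6.8568 - 0.001*566.3984 = 6.2904


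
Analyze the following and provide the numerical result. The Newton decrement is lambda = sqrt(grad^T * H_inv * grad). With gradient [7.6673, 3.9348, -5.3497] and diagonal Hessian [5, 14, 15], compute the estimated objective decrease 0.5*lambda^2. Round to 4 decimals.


Step 1: H is diagonal, so H^(-1) * g = [1.5335, 0.2811, -0.3566].
Step 2: g^T H^(-1) g = sum_i g_i^2 / H_ii
  = (7.6673)^2/5 + (3.9348)^2/14 + (-5.3497)^2/15
  = 11.7575 + 1.1059 + 1.908 = 14.7714
Step 3: Objective decrease = 0.5 * g^T H^(-1) g = 7.3857


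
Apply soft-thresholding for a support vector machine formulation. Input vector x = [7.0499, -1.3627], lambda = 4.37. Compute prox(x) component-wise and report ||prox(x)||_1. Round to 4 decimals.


Soft-thresholding with lambda = 4.37:
prox(7.0499) = sign(7.0499)*max(|7.0499| - 4.37, 0) = 2.6799
prox(-1.3627) = sign(-1.3627)*max(|-1.3627| - 4.37, 0) = 0.0
prox(x) = [2.6799, 0.0]
||prox(x)||_1 = 2.6799 + 0.0 = 2.6799


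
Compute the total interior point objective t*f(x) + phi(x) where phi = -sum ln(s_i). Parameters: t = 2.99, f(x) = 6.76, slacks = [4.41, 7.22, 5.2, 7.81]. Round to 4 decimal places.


Step 1: Compute log-barrier.
ln values: [1.4839, 1.9769, 1.6487, 2.0554]
phi = -(1.4839 + 1.9769 + 1.6487 + 2.0554) = -7.1648
Step 2: Compute augmented objective.
t*f(x) = 2.99*6.76 = 20.2124
Total = 20.2124 - 7.1648 = 13.0476


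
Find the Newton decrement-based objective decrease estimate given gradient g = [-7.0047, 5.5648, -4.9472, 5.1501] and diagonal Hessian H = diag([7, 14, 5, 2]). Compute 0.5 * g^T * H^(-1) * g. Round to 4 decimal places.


Step 1: H is diagonal, so H^(-1) * g = [-1.0007, 0.3975, -0.9894, 2.5751].
Step 2: g^T H^(-1) g = sum_i g_i^2 / H_ii
  = (-7.0047)^2/7 + (5.5648)^2/14 + (-4.9472)^2/5 + (5.1501)^2/2
  = 7.0094 + 2.2119 + 4.895 + 13.2618 = 27.3781
Step 3: Objective decrease = 0.5 * g^T H^(-1) g = 13.689


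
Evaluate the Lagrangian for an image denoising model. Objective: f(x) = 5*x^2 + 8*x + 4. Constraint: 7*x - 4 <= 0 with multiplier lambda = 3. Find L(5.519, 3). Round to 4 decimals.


Step 1: Evaluate f(x).
f(5.519) = 5*5.519^2 + 8*5.519 + 4 = 200.4488
Step 2: Evaluate g(x).
g(5.519) = 7*5.519 - 4 = 34.633
Step 3: Compute Lagrangian.
L = 200.4488 + 3*34.633 = 304.3478


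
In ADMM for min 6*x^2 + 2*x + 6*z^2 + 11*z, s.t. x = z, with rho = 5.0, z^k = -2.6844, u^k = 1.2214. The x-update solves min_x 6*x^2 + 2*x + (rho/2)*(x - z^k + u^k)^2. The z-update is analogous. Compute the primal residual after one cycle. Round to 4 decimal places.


ADMM iteration with rho = 5.0, z^k = -2.6844, u^k = 1.2214
Step 1: x-update.
Minimize 6*x^2 + 2*x + (5.0/2)*(x + 2.6844 + 1.2214)^2
FOC: (2*6 + 5.0)*x = -2 + 5.0*(-2.6844 - 1.2214)
x^{k+1} = -1.2664
Step 2: z-update.
Minimize 6*z^2 + 11*z + (5.0/2)*(-1.2664 - z + 1.2214)^2
FOC: (2*6 + 5.0)*z = -11 + 5.0*(-1.2664 + 1.2214)
z^{k+1} = -0.6603
Step 3: u-update.
u^{k+1} = 1.2214 - 1.2664 + 0.6603 = 0.6153
Step 4: Primal residual = |-1.2664 + 0.6603| = 0.6061


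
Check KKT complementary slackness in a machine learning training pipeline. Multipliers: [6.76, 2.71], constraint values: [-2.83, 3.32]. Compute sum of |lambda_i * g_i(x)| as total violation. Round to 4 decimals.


KKT complementary slackness check:
lambda_1 * g_1 = 6.76 * -2.83 = -19.1308
lambda_2 * g_2 = 2.71 * 3.32 = 8.9972
Total violation = 19.1308 + 8.9972 = 28.128


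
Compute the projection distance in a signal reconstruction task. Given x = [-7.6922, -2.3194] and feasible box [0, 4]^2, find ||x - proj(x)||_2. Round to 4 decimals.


Project each component onto [0, 4].
clip(-7.6922) = 0.0, clip(-2.3194) = 0.0
Projection = [0.0, 0.0]
Squared diffs: [59.1699, 5.3796]
Distance = sqrt(64.5495) = 8.0343


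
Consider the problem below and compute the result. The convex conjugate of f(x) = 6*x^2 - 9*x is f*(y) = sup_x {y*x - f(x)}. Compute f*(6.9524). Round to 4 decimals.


f*(y) = sup_x {y*x - a*x^2 - b*x} = sup_x {(y-b)*x - a*x^2}
FOC: (y - b) - 2a*x = 0 => x* = (y - b)/(2a)
x* = (6.9524 + 9)/(2*6) = 1.3294
f*(6.9524) = (y-b)^2/(4a) = (6.9524 + 9)^2/(4*6)
= 254.4791/24 = 10.6033


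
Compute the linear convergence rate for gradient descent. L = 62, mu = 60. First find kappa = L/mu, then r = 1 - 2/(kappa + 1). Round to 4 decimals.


Step 1: Compute the condition number.
kappa = L/mu = 62/60 = 1.0333
Step 2: Compute the convergence rate.
r = 1 - 2/(kappa + 1) = 1 - 2*mu/(L + mu) = (L - mu)/(L + mu) = 2/122 = 0.0164


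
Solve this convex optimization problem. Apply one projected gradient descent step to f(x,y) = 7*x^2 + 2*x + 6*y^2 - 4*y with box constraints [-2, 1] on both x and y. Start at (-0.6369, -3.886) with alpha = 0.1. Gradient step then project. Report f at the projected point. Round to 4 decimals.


Step 1: Compute gradient at (-0.6369, -3.886).
grad_x = 2*7*-0.6369 + 2 = -6.9166
grad_y = 2*6*-3.886 - 4 = -50.632
Step 2: Gradient step.
x_raw = -0.6369 - 0.1*-6.9166 = 0.0548
y_raw = -3.886 - 0.1*-50.632 = 1.1772
Step 3: Project onto [-2, 1].
x_proj = clip(0.0548) = 0.0548
y_proj = clip(1.1772) = 1.0
Step 4: Evaluate f.
f(0.0548, 1.0) = 2.1305


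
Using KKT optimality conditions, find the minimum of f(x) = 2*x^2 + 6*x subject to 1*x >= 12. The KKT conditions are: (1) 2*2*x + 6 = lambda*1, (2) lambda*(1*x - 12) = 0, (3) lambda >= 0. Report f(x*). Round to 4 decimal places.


Step 1: Try lambda = 0 (constraint inactive).
x_unc = -6/(2*2) = -1.5
Check: 1*-1.5 = -1.5 < 12 -- violated!
Step 2: Constraint must be active: 1*x = 12
x* = 12/1 = 12.0
lambda = (2*2*12.0 + 6)/1 = 54.0
Step 3: Compute optimal value.
f(x*) = 2*12.0^2 + 6*12.0 = 360.0


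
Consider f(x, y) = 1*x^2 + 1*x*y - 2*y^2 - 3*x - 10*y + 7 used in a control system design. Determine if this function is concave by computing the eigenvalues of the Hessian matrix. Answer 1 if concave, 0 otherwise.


The Hessian of f(x,y) = 1*x^2 + 1*x*y - 2*y^2 - 3*x - 10*y + 7 is:
H = [[2, 1], [1, -4]]
Trace = 2 - 4 = -2
Determinant = 2*-4 - (1)^2 = -9
Discriminant = (-2)^2 - 4*-9 = 40.0
Eigenvalues: lambda_1 = -4.1623, lambda_2 = 2.1623
The function is not concave.

0


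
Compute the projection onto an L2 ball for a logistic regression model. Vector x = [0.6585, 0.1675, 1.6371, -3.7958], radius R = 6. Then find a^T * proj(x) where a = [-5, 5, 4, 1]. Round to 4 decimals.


Step 1: Compute ||x|| (intermediates to 6 decimals).
||x|| = sqrt(0.6585^2 + 0.1675^2 + 1.6371^2 + (-3.7958)^2) = 4.189257
Step 2: Project.
Since ||x|| <= R, proj = x (no scaling needed).
proj(x) = [0.6585, 0.1675, 1.6371, -3.7958]
Step 3: Dot product.
a^T * proj(x) = -5*0.6585 + 5*0.1675 + 4*1.6371 + 1*(-3.7958) = 0.2976


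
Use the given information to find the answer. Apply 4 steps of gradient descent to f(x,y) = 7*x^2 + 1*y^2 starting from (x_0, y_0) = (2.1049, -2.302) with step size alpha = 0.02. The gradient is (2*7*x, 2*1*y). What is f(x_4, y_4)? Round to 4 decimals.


Gradient descent on f(x,y) = 7*x^2 + 1*y^2.
Starting point: (2.1049, -2.302), alpha = 0.02
Step 1: grad_x = 2*7*2.1049 = 29.4686, grad_y = 2*1*-2.302 = -4.604
  x_1 = 2.1049 - 0.02*29.4686 = 1.5155
  y_1 = -2.302 - 0.02*-4.604 = -2.2099
Step 2: grad_x = 2*7*1.5155 = 21.2174, grad_y = 2*1*-2.2099 = -4.4198
  x_2 = 1.5155 - 0.02*21.2174 = 1.0912
  y_2 = -2.2099 - 0.02*-4.4198 = -2.1215
Step 3: grad_x = 2*7*1.0912 = 15.2765, grad_y = 2*1*-2.1215 = -4.243
  x_3 = 1.0912 - 0.02*15.2765 = 0.7856
  y_3 = -2.1215 - 0.02*-4.243 = -2.0367
Step 4: grad_x = 2*7*0.7856 = 10.9991, grad_y = 2*1*-2.0367 = -4.0733
  x_4 = 0.7856 - 0.02*10.9991 = 0.5657
  y_4 = -2.0367 - 0.02*-4.0733 = -1.9552
f(0.5657, -1.9552) = 7*0.5657^2 + 1*(-1.9552)^2 = 6.0627


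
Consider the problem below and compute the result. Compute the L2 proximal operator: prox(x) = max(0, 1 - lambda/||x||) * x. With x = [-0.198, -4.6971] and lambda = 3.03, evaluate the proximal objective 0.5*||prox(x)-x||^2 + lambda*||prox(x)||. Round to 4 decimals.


Step 1: Compute ||x||.
||x|| = 4.7013
Step 2: Compute scaling factor.
scale = max(0, 1 - 3.03/4.7013) = 0.3555
Step 3: prox(x) = [-0.0704, -1.6698]
||prox(x)|| = 1.6713
Step 4: Proximal objective.
0.5*||prox-x||^2 = 4.5905
lambda*||prox|| = 5.064
Total = 9.6544


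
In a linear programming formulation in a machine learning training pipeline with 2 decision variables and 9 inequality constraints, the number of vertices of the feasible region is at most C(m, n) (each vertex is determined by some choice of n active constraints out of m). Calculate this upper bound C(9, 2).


Each vertex corresponds to some choice of n active constraints out of m, so the number of vertices is at most C(m, n) = m! / (n!(m-n)!).
m = 9, n = 2
Numerator: 9 * 8
Denominator: 2! = 2
C(9, 2) = 36


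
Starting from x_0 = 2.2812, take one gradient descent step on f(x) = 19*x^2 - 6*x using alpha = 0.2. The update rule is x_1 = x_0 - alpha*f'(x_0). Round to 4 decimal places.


We compute the gradient at x_0 and apply the update.
f'(x) = 38*x - 6
f'(2.2812) = 38*2.2812 - 6 = 80.6856
x_1 = 2.2812 - 0.2*80.6856 = -13.8559


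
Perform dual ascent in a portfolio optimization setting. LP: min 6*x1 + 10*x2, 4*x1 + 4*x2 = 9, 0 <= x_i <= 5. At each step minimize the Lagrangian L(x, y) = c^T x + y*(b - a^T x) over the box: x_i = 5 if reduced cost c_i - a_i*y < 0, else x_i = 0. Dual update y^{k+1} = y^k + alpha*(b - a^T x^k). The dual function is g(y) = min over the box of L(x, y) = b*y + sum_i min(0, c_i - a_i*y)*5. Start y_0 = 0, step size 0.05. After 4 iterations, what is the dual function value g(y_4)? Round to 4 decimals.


Dual ascent for LP: min 6*x1 + 10*x2, 4*x1 + 4*x2 = 9, 0 <= x_i <= 5
Step 1: y^k = 0.0, reduced costs: (6.0, 10.0)
  x^k = (0.0, 0.0), subgradient = b - a^T x = 9.0
  y^{k+1} = 0.0 + 0.05*9.0 = 0.45
Step 2: y^k = 0.45, reduced costs: (4.2, 8.2)
  x^k = (0.0, 0.0), subgradient = b - a^T x = 9.0
  y^{k+1} = 0.45 + 0.05*9.0 = 0.9
Step 3: y^k = 0.9, reduced costs: (2.4, 6.4)
  x^k = (0.0, 0.0), subgradient = b - a^T x = 9.0
  y^{k+1} = 0.9 + 0.05*9.0 = 1.35
Step 4: y^k = 1.35, reduced costs: (0.6, 4.6)
  x^k = (0.0, 0.0), subgradient = b - a^T x = 9.0
  y^{k+1} = 1.35 + 0.05*9.0 = 1.8
Dual objective at y_4 = 1.8: reduced costs (-1.2, 2.8), box minimizer x = (5.0, 0.0)
g(y_4) = b*y + (c1 - a1*y)*x1 + (c2 - a2*y)*x2 = 9*1.8 + (-1.2)*5.0 + 2.8*0.0 = 16.2 - 6.0 + 0.0 = 10.2


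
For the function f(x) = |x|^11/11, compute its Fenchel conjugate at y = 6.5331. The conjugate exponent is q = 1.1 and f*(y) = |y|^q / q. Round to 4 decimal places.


The conjugate exponent q satisfies 1/p + 1/q = 1.
p = 11, so q = 11/(11 - 1) = 1.1
|y|^q = 6.5331^1.1 = 7.8819
f*(6.5331) = 7.8819 / 1.1 = 7.1654


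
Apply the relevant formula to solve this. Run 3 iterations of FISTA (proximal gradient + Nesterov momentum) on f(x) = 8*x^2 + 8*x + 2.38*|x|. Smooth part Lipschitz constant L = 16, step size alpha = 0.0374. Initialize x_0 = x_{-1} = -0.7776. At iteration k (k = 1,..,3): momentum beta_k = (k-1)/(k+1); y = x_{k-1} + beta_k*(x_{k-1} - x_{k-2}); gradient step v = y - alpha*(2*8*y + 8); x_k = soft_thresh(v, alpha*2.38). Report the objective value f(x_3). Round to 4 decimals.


FISTA on f(x) = 8*x^2 + 8*x + 2.38*|x|
L = 16, alpha = 0.0374
Iteration 1: beta = 0.0, y = -0.7776 + 0.0*(-0.7776 + 0.7776) = -0.7776
  grad(y) = -4.4416, v = y - alpha*grad = -0.6115
  prox(v) = soft_thresh(-0.6115, 0.089) = -0.5225
Iteration 2: beta = 0.3333, y = -0.5225 + 0.3333*(-0.5225 + 0.7776) = -0.4374
  grad(y) = 1.0011, v = y - alpha*grad = -0.4749
  prox(v) = soft_thresh(-0.4749, 0.089) = -0.3859
Iteration 3: beta = 0.5, y = -0.3859 + 0.5*(-0.3859 + 0.5225) = -0.3176
  grad(y) = 2.9191, v = y - alpha*grad = -0.4267
  prox(v) = soft_thresh(-0.4267, 0.089) = -0.3377
f(x_3) = 8*(-0.3377)^2 + 8*(-0.3377) + 2.38*|-0.3377| = -0.9855


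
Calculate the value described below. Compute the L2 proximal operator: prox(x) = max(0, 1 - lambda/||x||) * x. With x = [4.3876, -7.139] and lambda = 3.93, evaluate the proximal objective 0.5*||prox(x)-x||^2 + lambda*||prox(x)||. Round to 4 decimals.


Step 1: Compute ||x||.
||x|| = 8.3795
Step 2: Compute scaling factor.
scale = max(0, 1 - 3.93/8.3795) = 0.531
Step 3: prox(x) = [2.3298, -3.7908]
||prox(x)|| = 4.4495
Step 4: Proximal objective.
0.5*||prox-x||^2 = 7.7225
lambda*||prox|| = 17.4865
Total = 25.2091


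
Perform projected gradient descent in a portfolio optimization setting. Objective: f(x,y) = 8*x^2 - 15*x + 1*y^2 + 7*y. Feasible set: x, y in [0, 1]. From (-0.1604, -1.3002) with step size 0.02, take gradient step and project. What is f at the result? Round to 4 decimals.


Step 1: Compute gradient at (-0.1604, -1.3002).
grad_x = 2*8*-0.1604 - 15 = -17.5664
grad_y = 2*1*-1.3002 + 7 = 4.3996
Step 2: Gradient step.
x_raw = -0.1604 - 0.02*-17.5664 = 0.1909
y_raw = -1.3002 - 0.02*4.3996 = -1.3882
Step 3: Project onto [0, 1].
x_proj = clip(0.1909) = 0.1909
y_proj = clip(-1.3882) = 0.0
Step 4: Evaluate f.
f(0.1909, 0.0) = -2.5723


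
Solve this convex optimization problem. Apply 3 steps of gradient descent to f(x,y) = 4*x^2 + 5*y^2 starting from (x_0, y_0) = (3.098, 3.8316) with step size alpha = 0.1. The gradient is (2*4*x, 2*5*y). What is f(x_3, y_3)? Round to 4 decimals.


Gradient descent on f(x,y) = 4*x^2 + 5*y^2.
Starting point: (3.098, 3.8316), alpha = 0.1
Step 1: grad_x = 2*4*3.098 = 24.784, grad_y = 2*5*3.8316 = 38.316
  x_1 = 3.098 - 0.1*24.784 = 0.6196
  y_1 = 3.8316 - 0.1*38.316 = -0.0
Step 2: grad_x = 2*4*0.6196 = 4.9568, grad_y = 2*5*-0.0 = -0.0
  x_2 = 0.6196 - 0.1*4.9568 = 0.1239
  y_2 = -0.0 - 0.1*-0.0 = 0.0
Step 3: grad_x = 2*4*0.1239 = 0.9914, grad_y = 2*5*0.0 = 0.0
  x_3 = 0.1239 - 0.1*0.9914 = 0.0248
  y_3 = 0.0 - 0.1*0.0 = 0.0
f(0.0248, 0.0) = 4*0.0248^2 + 5*0.0^2 = 0.0025


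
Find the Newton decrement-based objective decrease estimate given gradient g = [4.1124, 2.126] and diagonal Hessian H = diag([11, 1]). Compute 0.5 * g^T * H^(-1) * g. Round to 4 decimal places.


Step 1: H is diagonal, so H^(-1) * g = [0.3739, 2.126].
Step 2: g^T H^(-1) g = sum_i g_i^2 / H_ii
  = (4.1124)^2/11 + (2.126)^2/1
  = 1.5374 + 4.5199 = 6.0573
Step 3: Objective decrease = 0.5 * g^T H^(-1) g = 3.0287


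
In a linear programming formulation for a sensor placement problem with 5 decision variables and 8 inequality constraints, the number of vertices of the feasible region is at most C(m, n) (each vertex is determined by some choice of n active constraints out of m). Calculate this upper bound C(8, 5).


Each vertex corresponds to some choice of n active constraints out of m, so the number of vertices is at most C(m, n) = m! / (n!(m-n)!).
m = 8, n = 5
Numerator: 8 * 7 * 6 * 5 * 4
Denominator: 5! = 120
C(8, 5) = 56


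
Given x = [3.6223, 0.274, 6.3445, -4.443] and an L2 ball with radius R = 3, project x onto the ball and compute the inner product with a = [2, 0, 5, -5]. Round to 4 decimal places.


Step 1: Compute ||x|| (intermediates to 6 decimals).
||x|| = sqrt(3.6223^2 + 0.274^2 + 6.3445^2 + (-4.443)^2) = 8.555061
Step 2: Project.
Since ||x|| > R, scale = R/||x|| = 3/8.555061 = 0.35067, proj(x) = scale * x
proj(x) = [1.270232, 0.096084, 2.224826, -1.558027]
Step 3: Dot product.
a^T * proj(x) = 2*1.270232 + 0*0.096084 + 5*2.224826 - 5*(-1.558027) = 21.4547


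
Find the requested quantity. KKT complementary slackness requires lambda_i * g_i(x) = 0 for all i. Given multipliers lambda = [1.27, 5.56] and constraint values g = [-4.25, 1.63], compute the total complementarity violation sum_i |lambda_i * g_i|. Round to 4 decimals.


KKT complementary slackness check:
lambda_1 * g_1 = 1.27 * -4.25 = -5.3975
lambda_2 * g_2 = 5.56 * 1.63 = 9.0628
Total violation = 5.3975 + 9.0628 = 14.4603


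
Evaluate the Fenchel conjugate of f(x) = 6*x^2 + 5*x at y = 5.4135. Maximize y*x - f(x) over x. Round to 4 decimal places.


f*(y) = sup_x {y*x - a*x^2 - b*x} = sup_x {(y-b)*x - a*x^2}
FOC: (y - b) - 2a*x = 0 => x* = (y - b)/(2a)
x* = (5.4135 - 5)/(2*6) = 0.0345
f*(5.4135) = (y-b)^2/(4a) = (5.4135 - 5)^2/(4*6)
= 0.171/24 = 0.0071


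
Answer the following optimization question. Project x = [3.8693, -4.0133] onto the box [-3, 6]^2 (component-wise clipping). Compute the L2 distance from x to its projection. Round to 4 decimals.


Project each component onto [-3, 6].
clip(3.8693) = 3.8693, clip(-4.0133) = -3.0
Projection = [3.8693, -3.0]
Squared diffs: [0.0, 1.0268]
Distance = sqrt(1.0268) = 1.0133


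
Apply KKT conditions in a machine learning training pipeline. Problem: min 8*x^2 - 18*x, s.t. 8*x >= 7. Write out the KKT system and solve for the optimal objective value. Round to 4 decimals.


Step 1: Try lambda = 0 (constraint inactive).
Stationarity: 2*8*x - 18 = 0
x* = 18/(2*8) = 1.125
Check constraint: 8*1.125 = 9.0 >= 7 -- satisfied.
Step 2: Compute optimal value.
f(x*) = 8*1.125^2 - 18*1.125 = -10.125


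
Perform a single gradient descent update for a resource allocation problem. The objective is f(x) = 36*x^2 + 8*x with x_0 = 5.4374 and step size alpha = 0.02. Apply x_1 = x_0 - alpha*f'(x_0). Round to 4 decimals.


We compute the gradient at x_0 and apply the update.
f'(x) = 72*x + 8
f'(5.4374) = 72*5.4374 + 8 = 399.4928
x_1 = 5.4374 - 0.02*399.4928 = -2.5525


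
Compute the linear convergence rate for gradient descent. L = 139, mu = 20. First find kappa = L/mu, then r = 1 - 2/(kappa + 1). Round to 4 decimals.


Step 1: Compute the condition number.
kappa = L/mu = 139/20 = 6.95
Step 2: Compute the convergence rate.
r = 1 - 2/(kappa + 1) = 1 - 2*mu/(L + mu) = (L - mu)/(L + mu) = 119/159 = 0.7484


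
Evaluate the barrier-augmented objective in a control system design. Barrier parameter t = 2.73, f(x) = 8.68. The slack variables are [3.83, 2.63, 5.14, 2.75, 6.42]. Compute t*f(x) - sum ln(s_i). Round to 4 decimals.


Step 1: Compute log-barrier.
ln values: [1.3429, 0.967, 1.6371, 1.0116, 1.8594]
phi = -(1.3429 + 0.967 + 1.6371 + 1.0116 + 1.8594) = -6.8179
Step 2: Compute augmented objective.
t*f(x) = 2.73*8.68 = 23.6964
Total = 23.6964 - 6.8179 = 16.8785


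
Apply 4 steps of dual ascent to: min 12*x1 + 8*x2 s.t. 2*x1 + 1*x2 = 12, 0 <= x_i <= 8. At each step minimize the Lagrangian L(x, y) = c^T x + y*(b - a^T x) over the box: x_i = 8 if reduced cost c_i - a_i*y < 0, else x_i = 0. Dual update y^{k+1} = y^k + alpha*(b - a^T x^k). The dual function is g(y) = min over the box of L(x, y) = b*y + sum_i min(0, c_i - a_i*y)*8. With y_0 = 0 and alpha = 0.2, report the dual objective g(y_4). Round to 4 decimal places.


Dual ascent for LP: min 12*x1 + 8*x2, 2*x1 + 1*x2 = 12, 0 <= x_i <= 8
Step 1: y^k = 0.0, reduced costs: (12.0, 8.0)
  x^k = (0.0, 0.0), subgradient = b - a^T x = 12.0
  y^{k+1} = 0.0 + 0.2*12.0 = 2.4
Step 2: y^k = 2.4, reduced costs: (7.2, 5.6)
  x^k = (0.0, 0.0), subgradient = b - a^T x = 12.0
  y^{k+1} = 2.4 + 0.2*12.0 = 4.8
Step 3: y^k = 4.8, reduced costs: (2.4, 3.2)
  x^k = (0.0, 0.0), subgradient = b - a^T x = 12.0
  y^{k+1} = 4.8 + 0.2*12.0 = 7.2
Step 4: y^k = 7.2, reduced costs: (-2.4, 0.8)
  x^k = (8.0, 0.0), subgradient = b - a^T x = -4.0
  y^{k+1} = 7.2 + 0.2*-4.0 = 6.4
Dual objective at y_4 = 6.4: reduced costs (-0.8, 1.6), box minimizer x = (8.0, 0.0)
g(y_4) = b*y + (c1 - a1*y)*x1 + (c2 - a2*y)*x2 = 12*6.4 + (-0.8)*8.0 + 1.6*0.0 = 76.8 - 6.4 + 0.0 = 70.4


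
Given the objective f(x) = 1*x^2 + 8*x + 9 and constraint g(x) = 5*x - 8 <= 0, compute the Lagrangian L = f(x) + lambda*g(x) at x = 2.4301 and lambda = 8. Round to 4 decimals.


Step 1: Evaluate f(x).
f(2.4301) = 1*2.4301^2 + 8*2.4301 + 9 = 34.3462
Step 2: Evaluate g(x).
g(2.4301) = 5*2.4301 - 8 = 4.1505
Step 3: Compute Lagrangian.
L = 34.3462 + 8*4.1505 = 67.5502


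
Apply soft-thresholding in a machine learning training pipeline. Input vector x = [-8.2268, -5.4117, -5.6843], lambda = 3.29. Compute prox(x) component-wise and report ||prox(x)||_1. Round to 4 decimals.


Soft-thresholding with lambda = 3.29:
prox(-8.2268) = sign(-8.2268)*max(|-8.2268| - 3.29, 0) = -4.9368
prox(-5.4117) = sign(-5.4117)*max(|-5.4117| - 3.29, 0) = -2.1217
prox(-5.6843) = sign(-5.6843)*max(|-5.6843| - 3.29, 0) = -2.3943
prox(x) = [-4.9368, -2.1217, -2.3943]
||prox(x)||_1 = 4.9368 + 2.1217 + 2.3943 = 9.4528


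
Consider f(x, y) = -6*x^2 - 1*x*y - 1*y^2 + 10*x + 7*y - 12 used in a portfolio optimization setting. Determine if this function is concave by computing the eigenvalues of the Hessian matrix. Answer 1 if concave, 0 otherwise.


The Hessian of f(x,y) = -6*x^2 - 1*x*y - 1*y^2 + 10*x + 7*y - 12 is:
H = [[-12, -1], [-1, -2]]
Trace = -12 - 2 = -14
Determinant = -12*-2 - (-1)^2 = 23
Discriminant = (-14)^2 - 4*23 = 104.0
Eigenvalues: lambda_1 = -12.099, lambda_2 = -1.901
The function is concave.

1


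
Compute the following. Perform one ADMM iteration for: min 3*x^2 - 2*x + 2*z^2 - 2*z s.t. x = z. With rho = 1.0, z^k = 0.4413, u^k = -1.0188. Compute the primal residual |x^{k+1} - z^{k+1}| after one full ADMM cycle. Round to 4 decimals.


ADMM iteration with rho = 1.0, z^k = 0.4413, u^k = -1.0188
Step 1: x-update.
Minimize 3*x^2 - 2*x + (1.0/2)*(x - 0.4413 - 1.0188)^2
FOC: (2*3 + 1.0)*x = 2 + 1.0*(0.4413 + 1.0188)
x^{k+1} = 0.4943
Step 2: z-update.
Minimize 2*z^2 - 2*z + (1.0/2)*(0.4943 - z - 1.0188)^2
FOC: (2*2 + 1.0)*z = 2 + 1.0*(0.4943 - 1.0188)
z^{k+1} = 0.2951
Step 3: u-update.
u^{k+1} = -1.0188 + 0.4943 - 0.2951 = -0.8196
Step 4: Primal residual = |0.4943 - 0.2951| = 0.1992


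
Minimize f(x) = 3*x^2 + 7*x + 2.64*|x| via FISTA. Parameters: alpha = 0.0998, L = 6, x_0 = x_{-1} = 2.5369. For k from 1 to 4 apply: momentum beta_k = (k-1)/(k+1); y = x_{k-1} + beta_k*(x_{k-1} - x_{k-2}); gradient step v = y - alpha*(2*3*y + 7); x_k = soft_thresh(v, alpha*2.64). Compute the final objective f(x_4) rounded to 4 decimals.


FISTA on f(x) = 3*x^2 + 7*x + 2.64*|x|
L = 6, alpha = 0.0998
Iteration 1: beta = 0.0, y = 2.5369 + 0.0*(2.5369 - 2.5369) = 2.5369
  grad(y) = 22.2214, v = y - alpha*grad = 0.3192
  prox(v) = soft_thresh(0.3192, 0.2635) = 0.0557
Iteration 2: beta = 0.3333, y = 0.0557 + 0.3333*(0.0557 - 2.5369) = -0.7713
  grad(y) = 2.3721, v = y - alpha*grad = -1.0081
  prox(v) = soft_thresh(-1.0081, 0.2635) = -0.7446
Iteration 3: beta = 0.5, y = -0.7446 + 0.5*(-0.7446 - 0.0557) = -1.1447
  grad(y) = 0.1316, v = y - alpha*grad = -1.1579
  prox(v) = soft_thresh(-1.1579, 0.2635) = -0.8944
Iteration 4: beta = 0.6, y = -0.8944 + 0.6*(-0.8944 + 0.7446) = -0.9843
  grad(y) = 1.0943, v = y - alpha*grad = -1.0935
  prox(v) = soft_thresh(-1.0935, 0.2635) = -0.83
f(x_4) = 3*(-0.83)^2 + 7*(-0.83) + 2.64*|-0.83| = -1.5521


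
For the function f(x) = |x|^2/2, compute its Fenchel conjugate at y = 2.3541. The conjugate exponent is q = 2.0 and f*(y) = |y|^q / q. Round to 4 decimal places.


The conjugate exponent q satisfies 1/p + 1/q = 1.
p = 2, so q = 2/(2 - 1) = 2.0
|y|^q = 2.3541^2.0 = 5.5418
f*(2.3541) = 5.5418 / 2.0 = 2.7709


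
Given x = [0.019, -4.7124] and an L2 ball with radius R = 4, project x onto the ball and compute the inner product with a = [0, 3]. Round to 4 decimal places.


Step 1: Compute ||x|| (intermediates to 6 decimals).
||x|| = sqrt(0.019^2 + (-4.7124)^2) = 4.712438
Step 2: Project.
Since ||x|| > R, scale = R/||x|| = 4/4.712438 = 0.848818, proj(x) = scale * x
proj(x) = [0.016128, -3.99997]
Step 3: Dot product.
a^T * proj(x) = 0*0.016128 + 3*(-3.99997) = -11.9999


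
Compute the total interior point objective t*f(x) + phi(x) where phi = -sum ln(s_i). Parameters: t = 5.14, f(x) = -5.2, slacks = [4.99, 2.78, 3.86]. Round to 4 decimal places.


Step 1: Compute log-barrier.
ln values: [1.6074, 1.0225, 1.3507]
phi = -(1.6074 + 1.0225 + 1.3507) = -3.9806
Step 2: Compute augmented objective.
t*f(x) = 5.14*-5.2 = -26.728
Total = -26.728 - 3.9806 = -30.7086


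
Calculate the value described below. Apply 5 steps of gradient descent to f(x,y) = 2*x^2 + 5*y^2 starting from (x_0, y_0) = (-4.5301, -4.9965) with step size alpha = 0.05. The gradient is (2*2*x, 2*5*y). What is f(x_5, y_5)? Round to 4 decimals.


Gradient descent on f(x,y) = 2*x^2 + 5*y^2.
Starting point: (-4.5301, -4.9965), alpha = 0.05
Step 1: grad_x = 2*2*-4.5301 = -18.1204, grad_y = 2*5*-4.9965 = -49.965
  x_1 = -4.5301 - 0.05*-18.1204 = -3.6241
  y_1 = -4.9965 - 0.05*-49.965 = -2.4983
Step 2: grad_x = 2*2*-3.6241 = -14.4963, grad_y = 2*5*-2.4983 = -24.9825
  x_2 = -3.6241 - 0.05*-14.4963 = -2.8993
  y_2 = -2.4983 - 0.05*-24.9825 = -1.2491
Step 3: grad_x = 2*2*-2.8993 = -11.5971, grad_y = 2*5*-1.2491 = -12.4913
  x_3 = -2.8993 - 0.05*-11.5971 = -2.3194
  y_3 = -1.2491 - 0.05*-12.4913 = -0.6246
Step 4: grad_x = 2*2*-2.3194 = -9.2776, grad_y = 2*5*-0.6246 = -6.2456
  x_4 = -2.3194 - 0.05*-9.2776 = -1.8555
  y_4 = -0.6246 - 0.05*-6.2456 = -0.3123
Step 5: grad_x = 2*2*-1.8555 = -7.4221, grad_y = 2*5*-0.3123 = -3.1228
  x_5 = -1.8555 - 0.05*-7.4221 = -1.4844
  y_5 = -0.3123 - 0.05*-3.1228 = -0.1561
f(-1.4844, -0.1561) = 2*(-1.4844)^2 + 5*(-0.1561)^2 = 4.5289


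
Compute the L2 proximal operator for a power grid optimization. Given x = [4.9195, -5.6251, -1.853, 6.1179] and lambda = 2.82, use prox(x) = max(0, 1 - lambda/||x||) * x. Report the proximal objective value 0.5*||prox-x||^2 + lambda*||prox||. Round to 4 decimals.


Step 1: Compute ||x||.
||x|| = 9.8339
Step 2: Compute scaling factor.
scale = max(0, 1 - 2.82/9.8339) = 0.7132
Step 3: prox(x) = [3.5088, -4.012, -1.3216, 4.3635]
||prox(x)|| = 7.0139
Step 4: Proximal objective.
0.5*||prox-x||^2 = 3.9762
lambda*||prox|| = 19.7792
Total = 23.7554


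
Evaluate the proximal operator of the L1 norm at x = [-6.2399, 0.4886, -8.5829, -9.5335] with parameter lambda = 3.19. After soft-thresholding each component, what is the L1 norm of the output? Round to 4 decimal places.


Soft-thresholding with lambda = 3.19:
prox(-6.2399) = sign(-6.2399)*max(|-6.2399| - 3.19, 0) = -3.0499
prox(0.4886) = sign(0.4886)*max(|0.4886| - 3.19, 0) = 0.0
prox(-8.5829) = sign(-8.5829)*max(|-8.5829| - 3.19, 0) = -5.3929
prox(-9.5335) = sign(-9.5335)*max(|-9.5335| - 3.19, 0) = -6.3435
prox(x) = [-3.0499, 0.0, -5.3929, -6.3435]
||prox(x)||_1 = 3.0499 + 0.0 + 5.3929 + 6.3435 = 14.7863


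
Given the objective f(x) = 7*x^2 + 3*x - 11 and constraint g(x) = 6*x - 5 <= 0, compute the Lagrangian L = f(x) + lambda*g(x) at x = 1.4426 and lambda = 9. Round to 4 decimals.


Step 1: Evaluate f(x).
f(1.4426) = 7*1.4426^2 + 3*1.4426 - 11 = 7.8955
Step 2: Evaluate g(x).
g(1.4426) = 6*1.4426 - 5 = 3.6556
Step 3: Compute Lagrangian.
L = 7.8955 + 9*3.6556 = 40.7959


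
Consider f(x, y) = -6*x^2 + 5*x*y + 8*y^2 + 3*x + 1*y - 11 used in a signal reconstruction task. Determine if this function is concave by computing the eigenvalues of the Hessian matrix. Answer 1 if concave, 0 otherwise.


The Hessian of f(x,y) = -6*x^2 + 5*x*y + 8*y^2 + 3*x + 1*y - 11 is:
H = [[-12, 5], [5, 16]]
Trace = -12 + 16 = 4
Determinant = -12*16 - (5)^2 = -217
Discriminant = (4)^2 - 4*-217 = 884.0
Eigenvalues: lambda_1 = -12.8661, lambda_2 = 16.8661
The function is not concave.

0


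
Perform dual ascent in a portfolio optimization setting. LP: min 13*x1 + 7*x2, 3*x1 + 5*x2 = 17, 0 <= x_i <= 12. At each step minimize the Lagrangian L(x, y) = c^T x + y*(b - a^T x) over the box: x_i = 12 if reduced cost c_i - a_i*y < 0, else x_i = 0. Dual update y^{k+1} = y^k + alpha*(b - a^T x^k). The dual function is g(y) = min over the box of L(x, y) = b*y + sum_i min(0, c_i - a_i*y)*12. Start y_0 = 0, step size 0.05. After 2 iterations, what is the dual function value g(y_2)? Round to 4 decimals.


Dual ascent for LP: min 13*x1 + 7*x2, 3*x1 + 5*x2 = 17, 0 <= x_i <= 12
Step 1: y^k = 0.0, reduced costs: (13.0, 7.0)
  x^k = (0.0, 0.0), subgradient = b - a^T x = 17.0
  y^{k+1} = 0.0 + 0.05*17.0 = 0.85
Step 2: y^k = 0.85, reduced costs: (10.45, 2.75)
  x^k = (0.0, 0.0), subgradient = b - a^T x = 17.0
  y^{k+1} = 0.85 + 0.05*17.0 = 1.7
Dual objective at y_2 = 1.7: reduced costs (7.9, -1.5), box minimizer x = (0.0, 12.0)
g(y_2) = b*y + (c1 - a1*y)*x1 + (c2 - a2*y)*x2 = 17*1.7 + 7.9*0.0 + (-1.5)*12.0 = 28.9 + 0.0 - 18.0 = 10.9


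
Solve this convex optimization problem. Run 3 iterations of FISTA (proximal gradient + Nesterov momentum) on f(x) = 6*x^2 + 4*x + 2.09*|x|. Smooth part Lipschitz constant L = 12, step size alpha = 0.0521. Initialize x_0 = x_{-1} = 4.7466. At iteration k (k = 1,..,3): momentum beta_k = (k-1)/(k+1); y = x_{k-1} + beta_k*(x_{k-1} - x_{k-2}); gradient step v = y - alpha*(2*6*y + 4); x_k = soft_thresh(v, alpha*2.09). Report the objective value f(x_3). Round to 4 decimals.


FISTA on f(x) = 6*x^2 + 4*x + 2.09*|x|
L = 12, alpha = 0.0521
Iteration 1: beta = 0.0, y = 4.7466 + 0.0*(4.7466 - 4.7466) = 4.7466
  grad(y) = 60.9592, v = y - alpha*grad = 1.5706
  prox(v) = soft_thresh(1.5706, 0.1089) = 1.4617
Iteration 2: beta = 0.3333, y = 1.4617 + 0.3333*(1.4617 - 4.7466) = 0.3668
  grad(y) = 8.4014, v = y - alpha*grad = -0.0709
  prox(v) = soft_thresh(-0.0709, 0.1089) = 0.0
Iteration 3: beta = 0.5, y = 0.0 + 0.5*(0.0 - 1.4617) = -0.7309
  grad(y) = -4.7704, v = y - alpha*grad = -0.4823
  prox(v) = soft_thresh(-0.4823, 0.1089) = -0.3734
f(x_3) = 6*(-0.3734)^2 + 4*(-0.3734) + 2.09*|-0.3734| = 0.1235


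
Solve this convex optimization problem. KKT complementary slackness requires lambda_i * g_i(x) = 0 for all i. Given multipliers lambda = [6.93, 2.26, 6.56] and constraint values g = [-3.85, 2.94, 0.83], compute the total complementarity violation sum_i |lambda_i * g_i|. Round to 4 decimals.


KKT complementary slackness check:
lambda_1 * g_1 = 6.93 * -3.85 = -26.6805
lambda_2 * g_2 = 2.26 * 2.94 = 6.6444
lambda_3 * g_3 = 6.56 * 0.83 = 5.4448
Total violation = 26.6805 + 6.6444 + 5.4448 = 38.7697


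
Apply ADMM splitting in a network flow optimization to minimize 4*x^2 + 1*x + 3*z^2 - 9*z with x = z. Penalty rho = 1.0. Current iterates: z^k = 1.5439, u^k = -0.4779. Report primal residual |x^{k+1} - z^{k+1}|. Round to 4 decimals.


ADMM iteration with rho = 1.0, z^k = 1.5439, u^k = -0.4779
Step 1: x-update.
Minimize 4*x^2 + 1*x + (1.0/2)*(x - 1.5439 - 0.4779)^2
FOC: (2*4 + 1.0)*x = -1 + 1.0*(1.5439 + 0.4779)
x^{k+1} = 0.1135
Step 2: z-update.
Minimize 3*z^2 - 9*z + (1.0/2)*(0.1135 - z - 0.4779)^2
FOC: (2*3 + 1.0)*z = 9 + 1.0*(0.1135 - 0.4779)
z^{k+1} = 1.2337
Step 3: u-update.
u^{k+1} = -0.4779 + 0.1135 - 1.2337 = -1.598
Step 4: Primal residual = |0.1135 - 1.2337| = 1.1201


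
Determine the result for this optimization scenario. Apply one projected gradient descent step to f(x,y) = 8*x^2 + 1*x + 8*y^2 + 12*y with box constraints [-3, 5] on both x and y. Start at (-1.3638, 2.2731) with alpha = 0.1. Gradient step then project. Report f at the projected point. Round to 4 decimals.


Step 1: Compute gradient at (-1.3638, 2.2731).
grad_x = 2*8*-1.3638 + 1 = -20.8208
grad_y = 2*8*2.2731 + 12 = 48.3696
Step 2: Gradient step.
x_raw = -1.3638 - 0.1*-20.8208 = 0.7183
y_raw = 2.2731 - 0.1*48.3696 = -2.5639
Step 3: Project onto [-3, 5].
x_proj = clip(0.7183) = 0.7183
y_proj = clip(-2.5639) = -2.5639
Step 4: Evaluate f.
f(0.7183, -2.5639) = 26.6664


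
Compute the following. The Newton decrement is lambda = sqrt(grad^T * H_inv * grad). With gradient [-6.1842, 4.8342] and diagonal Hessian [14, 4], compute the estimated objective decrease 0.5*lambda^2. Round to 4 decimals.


Step 1: H is diagonal, so H^(-1) * g = [-0.4417, 1.2086].
Step 2: g^T H^(-1) g = sum_i g_i^2 / H_ii
  = (-6.1842)^2/14 + (4.8342)^2/4
  = 2.7317 + 5.8424 = 8.5741
Step 3: Objective decrease = 0.5 * g^T H^(-1) g = 4.2871


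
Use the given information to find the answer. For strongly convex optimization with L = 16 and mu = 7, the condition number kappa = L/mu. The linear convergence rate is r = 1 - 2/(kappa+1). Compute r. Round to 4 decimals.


Step 1: Compute the condition number.
kappa = L/mu = 16/7 = 2.2857
Step 2: Compute the convergence rate.
r = 1 - 2/(kappa + 1) = 1 - 2*mu/(L + mu) = (L - mu)/(L + mu) = 9/23 = 0.3913


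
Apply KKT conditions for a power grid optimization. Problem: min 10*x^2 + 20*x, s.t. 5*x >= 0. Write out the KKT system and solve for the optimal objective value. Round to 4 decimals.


Step 1: Try lambda = 0 (constraint inactive).
x_unc = -20/(2*10) = -1.0
Check: 5*-1.0 = -5.0 < 0 -- violated!
Step 2: Constraint must be active: 5*x = 0
x* = 0/5 = 0.0
lambda = (2*10*0.0 + 20)/5 = 4.0
Step 3: Compute optimal value.
f(x*) = 10*0.0^2 + 20*0.0 = 0.0


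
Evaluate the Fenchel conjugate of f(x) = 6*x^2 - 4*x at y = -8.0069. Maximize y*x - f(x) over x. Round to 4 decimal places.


f*(y) = sup_x {y*x - a*x^2 - b*x} = sup_x {(y-b)*x - a*x^2}
FOC: (y - b) - 2a*x = 0 => x* = (y - b)/(2a)
x* = (-8.0069 + 4)/(2*6) = -0.3339
f*(-8.0069) = (y-b)^2/(4a) = (-8.0069 + 4)^2/(4*6)
= 16.0552/24 = 0.669


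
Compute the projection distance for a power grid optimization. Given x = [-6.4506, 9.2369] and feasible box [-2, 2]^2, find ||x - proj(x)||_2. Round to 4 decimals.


Project each component onto [-2, 2].
clip(-6.4506) = -2.0, clip(9.2369) = 2.0
Projection = [-2.0, 2.0]
Squared diffs: [19.8078, 52.3727]
Distance = sqrt(72.1805) = 8.4959


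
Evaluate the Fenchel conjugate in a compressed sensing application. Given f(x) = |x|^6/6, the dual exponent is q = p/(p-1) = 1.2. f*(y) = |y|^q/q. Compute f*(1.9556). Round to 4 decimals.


The conjugate exponent q satisfies 1/p + 1/q = 1.
p = 6, so q = 6/(6 - 1) = 1.2
|y|^q = 1.9556^1.2 = 2.2363
f*(1.9556) = 2.2363 / 1.2 = 1.8636


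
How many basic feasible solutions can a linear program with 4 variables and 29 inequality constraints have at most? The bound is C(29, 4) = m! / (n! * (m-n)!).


Each vertex corresponds to some choice of n active constraints out of m, so the number of vertices is at most C(m, n) = m! / (n!(m-n)!).
m = 29, n = 4
Numerator: 29 * 28 * 27 * 26
Denominator: 4! = 24
C(29, 4) = 23751


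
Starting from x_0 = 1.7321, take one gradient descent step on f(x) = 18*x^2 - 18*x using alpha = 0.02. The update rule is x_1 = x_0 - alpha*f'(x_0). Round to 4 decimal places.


We compute the gradient at x_0 and apply the update.
f'(x) = 36*x - 18
f'(1.7321) = 36*1.7321 - 18 = 44.3556
x_1 = 1.7321 - 0.02*44.3556 = 0.845


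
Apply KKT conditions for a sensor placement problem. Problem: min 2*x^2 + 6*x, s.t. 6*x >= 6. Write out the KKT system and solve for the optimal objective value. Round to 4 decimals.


Step 1: Try lambda = 0 (constraint inactive).
x_unc = -6/(2*2) = -1.5
Check: 6*-1.5 = -9.0 < 6 -- violated!
Step 2: Constraint must be active: 6*x = 6
x* = 6/6 = 1.0
lambda = (2*2*1.0 + 6)/6 = 1.6667
Step 3: Compute optimal value.
f(x*) = 2*1.0^2 + 6*1.0 = 8.0


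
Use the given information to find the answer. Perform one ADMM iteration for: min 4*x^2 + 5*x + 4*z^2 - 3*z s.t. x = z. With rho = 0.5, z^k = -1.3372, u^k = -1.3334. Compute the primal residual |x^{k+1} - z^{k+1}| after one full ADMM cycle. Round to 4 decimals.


ADMM iteration with rho = 0.5, z^k = -1.3372, u^k = -1.3334
Step 1: x-update.
Minimize 4*x^2 + 5*x + (0.5/2)*(x + 1.3372 - 1.3334)^2
FOC: (2*4 + 0.5)*x = -5 + 0.5*(-1.3372 + 1.3334)
x^{k+1} = -0.5885
Step 2: z-update.
Minimize 4*z^2 - 3*z + (0.5/2)*(-0.5885 - z - 1.3334)^2
FOC: (2*4 + 0.5)*z = 3 + 0.5*(-0.5885 - 1.3334)
z^{k+1} = 0.2399
Step 3: u-update.
u^{k+1} = -1.3334 - 0.5885 - 0.2399 = -2.1617
Step 4: Primal residual = |-0.5885 - 0.2399| = 0.8283


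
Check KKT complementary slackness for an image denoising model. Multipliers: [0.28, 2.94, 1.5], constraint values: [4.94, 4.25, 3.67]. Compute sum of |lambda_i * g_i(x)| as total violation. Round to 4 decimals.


KKT complementary slackness check:
lambda_1 * g_1 = 0.28 * 4.94 = 1.3832
lambda_2 * g_2 = 2.94 * 4.25 = 12.495
lambda_3 * g_3 = 1.5 * 3.67 = 5.505
Total violation = 1.3832 + 12.495 + 5.505 = 19.3832


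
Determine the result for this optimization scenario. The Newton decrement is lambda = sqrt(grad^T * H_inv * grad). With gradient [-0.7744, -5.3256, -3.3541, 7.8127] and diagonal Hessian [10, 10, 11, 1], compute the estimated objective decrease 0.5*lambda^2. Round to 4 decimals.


Step 1: H is diagonal, so H^(-1) * g = [-0.0774, -0.5326, -0.3049, 7.8127].
Step 2: g^T H^(-1) g = sum_i g_i^2 / H_ii
  = (-0.7744)^2/10 + (-5.3256)^2/10 + (-3.3541)^2/11 + (7.8127)^2/1
  = 0.06 + 2.8362 + 1.0227 + 61.0383 = 64.9572
Step 3: Objective decrease = 0.5 * g^T H^(-1) g = 32.4786
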